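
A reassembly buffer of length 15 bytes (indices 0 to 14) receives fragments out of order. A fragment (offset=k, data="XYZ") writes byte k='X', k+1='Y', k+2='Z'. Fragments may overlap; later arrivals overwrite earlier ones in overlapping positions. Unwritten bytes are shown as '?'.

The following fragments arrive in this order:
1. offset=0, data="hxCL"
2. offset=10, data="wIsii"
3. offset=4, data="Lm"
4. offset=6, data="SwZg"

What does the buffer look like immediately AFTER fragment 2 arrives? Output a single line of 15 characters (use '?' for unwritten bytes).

Answer: hxCL??????wIsii

Derivation:
Fragment 1: offset=0 data="hxCL" -> buffer=hxCL???????????
Fragment 2: offset=10 data="wIsii" -> buffer=hxCL??????wIsii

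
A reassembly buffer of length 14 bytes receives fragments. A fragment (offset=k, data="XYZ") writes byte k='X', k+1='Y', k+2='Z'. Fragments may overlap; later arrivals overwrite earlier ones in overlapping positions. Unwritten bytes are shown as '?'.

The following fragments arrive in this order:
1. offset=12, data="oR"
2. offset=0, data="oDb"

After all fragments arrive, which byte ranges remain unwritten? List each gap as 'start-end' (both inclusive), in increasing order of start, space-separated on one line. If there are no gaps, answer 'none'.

Fragment 1: offset=12 len=2
Fragment 2: offset=0 len=3
Gaps: 3-11

Answer: 3-11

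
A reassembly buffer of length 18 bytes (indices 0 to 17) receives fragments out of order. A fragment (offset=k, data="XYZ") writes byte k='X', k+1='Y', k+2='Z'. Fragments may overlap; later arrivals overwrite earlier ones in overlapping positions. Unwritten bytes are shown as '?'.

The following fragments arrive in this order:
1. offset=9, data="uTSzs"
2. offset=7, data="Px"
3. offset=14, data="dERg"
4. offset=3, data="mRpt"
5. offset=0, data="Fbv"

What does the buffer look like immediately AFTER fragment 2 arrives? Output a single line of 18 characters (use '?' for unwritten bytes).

Answer: ???????PxuTSzs????

Derivation:
Fragment 1: offset=9 data="uTSzs" -> buffer=?????????uTSzs????
Fragment 2: offset=7 data="Px" -> buffer=???????PxuTSzs????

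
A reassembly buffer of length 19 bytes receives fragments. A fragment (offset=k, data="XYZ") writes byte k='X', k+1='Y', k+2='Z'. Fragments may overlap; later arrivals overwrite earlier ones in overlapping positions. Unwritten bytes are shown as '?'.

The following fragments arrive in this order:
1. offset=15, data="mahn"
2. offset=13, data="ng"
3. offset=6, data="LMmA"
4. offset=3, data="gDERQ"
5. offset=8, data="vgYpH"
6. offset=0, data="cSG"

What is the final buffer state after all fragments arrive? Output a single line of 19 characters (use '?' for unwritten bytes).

Fragment 1: offset=15 data="mahn" -> buffer=???????????????mahn
Fragment 2: offset=13 data="ng" -> buffer=?????????????ngmahn
Fragment 3: offset=6 data="LMmA" -> buffer=??????LMmA???ngmahn
Fragment 4: offset=3 data="gDERQ" -> buffer=???gDERQmA???ngmahn
Fragment 5: offset=8 data="vgYpH" -> buffer=???gDERQvgYpHngmahn
Fragment 6: offset=0 data="cSG" -> buffer=cSGgDERQvgYpHngmahn

Answer: cSGgDERQvgYpHngmahn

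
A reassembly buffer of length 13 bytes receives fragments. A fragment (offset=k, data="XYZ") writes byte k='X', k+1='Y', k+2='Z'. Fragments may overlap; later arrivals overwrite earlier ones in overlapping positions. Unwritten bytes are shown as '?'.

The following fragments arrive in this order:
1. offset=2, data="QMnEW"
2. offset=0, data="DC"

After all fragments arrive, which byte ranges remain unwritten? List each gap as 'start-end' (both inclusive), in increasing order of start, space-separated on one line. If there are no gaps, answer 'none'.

Fragment 1: offset=2 len=5
Fragment 2: offset=0 len=2
Gaps: 7-12

Answer: 7-12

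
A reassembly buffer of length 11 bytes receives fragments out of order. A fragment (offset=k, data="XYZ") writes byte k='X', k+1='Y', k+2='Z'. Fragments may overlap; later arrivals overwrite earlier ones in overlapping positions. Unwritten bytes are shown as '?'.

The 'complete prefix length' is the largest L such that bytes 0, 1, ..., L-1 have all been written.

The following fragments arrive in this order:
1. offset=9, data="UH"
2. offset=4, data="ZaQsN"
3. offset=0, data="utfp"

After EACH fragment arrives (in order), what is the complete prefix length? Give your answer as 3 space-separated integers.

Answer: 0 0 11

Derivation:
Fragment 1: offset=9 data="UH" -> buffer=?????????UH -> prefix_len=0
Fragment 2: offset=4 data="ZaQsN" -> buffer=????ZaQsNUH -> prefix_len=0
Fragment 3: offset=0 data="utfp" -> buffer=utfpZaQsNUH -> prefix_len=11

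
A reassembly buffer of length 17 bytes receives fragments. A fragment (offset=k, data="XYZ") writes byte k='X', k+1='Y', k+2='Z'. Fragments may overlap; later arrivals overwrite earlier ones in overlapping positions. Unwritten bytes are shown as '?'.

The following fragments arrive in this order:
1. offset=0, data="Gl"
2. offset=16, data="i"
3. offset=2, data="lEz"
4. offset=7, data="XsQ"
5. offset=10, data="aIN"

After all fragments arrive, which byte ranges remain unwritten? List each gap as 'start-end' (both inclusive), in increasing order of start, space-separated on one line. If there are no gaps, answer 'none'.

Answer: 5-6 13-15

Derivation:
Fragment 1: offset=0 len=2
Fragment 2: offset=16 len=1
Fragment 3: offset=2 len=3
Fragment 4: offset=7 len=3
Fragment 5: offset=10 len=3
Gaps: 5-6 13-15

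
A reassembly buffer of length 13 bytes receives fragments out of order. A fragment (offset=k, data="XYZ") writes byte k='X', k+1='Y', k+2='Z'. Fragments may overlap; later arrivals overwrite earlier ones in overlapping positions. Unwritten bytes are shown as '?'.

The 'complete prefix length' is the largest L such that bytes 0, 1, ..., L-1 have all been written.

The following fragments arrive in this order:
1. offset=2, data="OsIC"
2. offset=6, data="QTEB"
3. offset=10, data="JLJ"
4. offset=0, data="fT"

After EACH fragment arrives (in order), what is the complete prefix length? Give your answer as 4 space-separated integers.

Answer: 0 0 0 13

Derivation:
Fragment 1: offset=2 data="OsIC" -> buffer=??OsIC??????? -> prefix_len=0
Fragment 2: offset=6 data="QTEB" -> buffer=??OsICQTEB??? -> prefix_len=0
Fragment 3: offset=10 data="JLJ" -> buffer=??OsICQTEBJLJ -> prefix_len=0
Fragment 4: offset=0 data="fT" -> buffer=fTOsICQTEBJLJ -> prefix_len=13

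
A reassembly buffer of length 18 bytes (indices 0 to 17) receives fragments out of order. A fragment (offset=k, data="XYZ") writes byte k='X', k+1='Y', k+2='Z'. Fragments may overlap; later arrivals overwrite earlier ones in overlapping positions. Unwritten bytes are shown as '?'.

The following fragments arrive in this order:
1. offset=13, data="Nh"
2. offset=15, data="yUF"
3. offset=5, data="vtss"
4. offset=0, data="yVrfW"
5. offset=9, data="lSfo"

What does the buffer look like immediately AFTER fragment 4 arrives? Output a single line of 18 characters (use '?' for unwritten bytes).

Answer: yVrfWvtss????NhyUF

Derivation:
Fragment 1: offset=13 data="Nh" -> buffer=?????????????Nh???
Fragment 2: offset=15 data="yUF" -> buffer=?????????????NhyUF
Fragment 3: offset=5 data="vtss" -> buffer=?????vtss????NhyUF
Fragment 4: offset=0 data="yVrfW" -> buffer=yVrfWvtss????NhyUF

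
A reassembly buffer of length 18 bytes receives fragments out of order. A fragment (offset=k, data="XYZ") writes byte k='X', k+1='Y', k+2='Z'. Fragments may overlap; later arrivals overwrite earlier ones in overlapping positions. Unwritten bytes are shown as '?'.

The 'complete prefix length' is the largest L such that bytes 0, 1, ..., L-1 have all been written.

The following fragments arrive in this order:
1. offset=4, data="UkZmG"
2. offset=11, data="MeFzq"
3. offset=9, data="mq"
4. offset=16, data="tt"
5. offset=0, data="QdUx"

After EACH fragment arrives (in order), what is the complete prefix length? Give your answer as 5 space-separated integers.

Fragment 1: offset=4 data="UkZmG" -> buffer=????UkZmG????????? -> prefix_len=0
Fragment 2: offset=11 data="MeFzq" -> buffer=????UkZmG??MeFzq?? -> prefix_len=0
Fragment 3: offset=9 data="mq" -> buffer=????UkZmGmqMeFzq?? -> prefix_len=0
Fragment 4: offset=16 data="tt" -> buffer=????UkZmGmqMeFzqtt -> prefix_len=0
Fragment 5: offset=0 data="QdUx" -> buffer=QdUxUkZmGmqMeFzqtt -> prefix_len=18

Answer: 0 0 0 0 18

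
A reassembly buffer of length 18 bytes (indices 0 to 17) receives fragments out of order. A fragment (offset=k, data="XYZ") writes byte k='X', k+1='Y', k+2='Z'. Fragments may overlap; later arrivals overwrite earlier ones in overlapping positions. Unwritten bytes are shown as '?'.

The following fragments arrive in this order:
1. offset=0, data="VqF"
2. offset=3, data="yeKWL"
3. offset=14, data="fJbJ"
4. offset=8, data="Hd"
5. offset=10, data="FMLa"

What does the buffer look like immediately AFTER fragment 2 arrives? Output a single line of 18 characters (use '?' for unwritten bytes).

Answer: VqFyeKWL??????????

Derivation:
Fragment 1: offset=0 data="VqF" -> buffer=VqF???????????????
Fragment 2: offset=3 data="yeKWL" -> buffer=VqFyeKWL??????????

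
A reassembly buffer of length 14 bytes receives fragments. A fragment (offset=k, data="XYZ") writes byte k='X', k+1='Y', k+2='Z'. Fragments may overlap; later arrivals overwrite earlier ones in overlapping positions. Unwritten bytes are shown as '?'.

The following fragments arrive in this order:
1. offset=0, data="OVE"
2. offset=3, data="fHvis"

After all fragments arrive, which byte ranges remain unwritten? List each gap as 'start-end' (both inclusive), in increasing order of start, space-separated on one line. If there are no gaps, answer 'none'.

Fragment 1: offset=0 len=3
Fragment 2: offset=3 len=5
Gaps: 8-13

Answer: 8-13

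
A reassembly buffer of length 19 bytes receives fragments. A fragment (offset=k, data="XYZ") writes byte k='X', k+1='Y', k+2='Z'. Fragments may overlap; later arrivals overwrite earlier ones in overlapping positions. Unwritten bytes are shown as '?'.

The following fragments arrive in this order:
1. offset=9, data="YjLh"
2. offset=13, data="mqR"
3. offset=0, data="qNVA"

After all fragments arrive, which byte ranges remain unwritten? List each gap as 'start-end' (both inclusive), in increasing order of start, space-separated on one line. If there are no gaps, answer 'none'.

Fragment 1: offset=9 len=4
Fragment 2: offset=13 len=3
Fragment 3: offset=0 len=4
Gaps: 4-8 16-18

Answer: 4-8 16-18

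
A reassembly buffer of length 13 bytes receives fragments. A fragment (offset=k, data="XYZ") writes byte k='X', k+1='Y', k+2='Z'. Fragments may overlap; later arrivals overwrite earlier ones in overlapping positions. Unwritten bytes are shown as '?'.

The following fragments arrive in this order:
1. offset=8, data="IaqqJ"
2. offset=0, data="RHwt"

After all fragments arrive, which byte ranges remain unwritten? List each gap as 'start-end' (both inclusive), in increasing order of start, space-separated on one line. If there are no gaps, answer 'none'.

Answer: 4-7

Derivation:
Fragment 1: offset=8 len=5
Fragment 2: offset=0 len=4
Gaps: 4-7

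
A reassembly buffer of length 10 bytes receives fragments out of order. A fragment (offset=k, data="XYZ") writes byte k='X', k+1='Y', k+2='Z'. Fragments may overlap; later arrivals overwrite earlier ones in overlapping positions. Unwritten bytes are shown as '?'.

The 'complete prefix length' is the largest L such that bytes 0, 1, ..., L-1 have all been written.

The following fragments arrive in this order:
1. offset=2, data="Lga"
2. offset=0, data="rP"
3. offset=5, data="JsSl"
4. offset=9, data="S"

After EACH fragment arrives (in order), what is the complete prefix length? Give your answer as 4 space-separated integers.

Answer: 0 5 9 10

Derivation:
Fragment 1: offset=2 data="Lga" -> buffer=??Lga????? -> prefix_len=0
Fragment 2: offset=0 data="rP" -> buffer=rPLga????? -> prefix_len=5
Fragment 3: offset=5 data="JsSl" -> buffer=rPLgaJsSl? -> prefix_len=9
Fragment 4: offset=9 data="S" -> buffer=rPLgaJsSlS -> prefix_len=10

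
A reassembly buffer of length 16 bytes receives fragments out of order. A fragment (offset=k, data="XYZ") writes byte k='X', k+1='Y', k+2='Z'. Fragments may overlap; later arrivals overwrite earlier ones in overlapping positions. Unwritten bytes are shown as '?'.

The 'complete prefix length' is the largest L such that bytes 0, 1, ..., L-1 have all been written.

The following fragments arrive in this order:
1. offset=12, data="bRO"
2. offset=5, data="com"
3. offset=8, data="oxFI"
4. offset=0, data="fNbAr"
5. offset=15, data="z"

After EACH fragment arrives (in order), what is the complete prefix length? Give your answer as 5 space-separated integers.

Answer: 0 0 0 15 16

Derivation:
Fragment 1: offset=12 data="bRO" -> buffer=????????????bRO? -> prefix_len=0
Fragment 2: offset=5 data="com" -> buffer=?????com????bRO? -> prefix_len=0
Fragment 3: offset=8 data="oxFI" -> buffer=?????comoxFIbRO? -> prefix_len=0
Fragment 4: offset=0 data="fNbAr" -> buffer=fNbArcomoxFIbRO? -> prefix_len=15
Fragment 5: offset=15 data="z" -> buffer=fNbArcomoxFIbROz -> prefix_len=16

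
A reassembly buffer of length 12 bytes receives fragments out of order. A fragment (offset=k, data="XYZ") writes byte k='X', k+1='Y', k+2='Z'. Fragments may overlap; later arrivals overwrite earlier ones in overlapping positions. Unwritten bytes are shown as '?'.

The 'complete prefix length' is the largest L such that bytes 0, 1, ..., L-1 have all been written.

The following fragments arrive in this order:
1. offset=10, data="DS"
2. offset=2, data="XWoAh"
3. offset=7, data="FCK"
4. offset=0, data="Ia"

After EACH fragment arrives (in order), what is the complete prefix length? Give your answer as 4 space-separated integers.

Fragment 1: offset=10 data="DS" -> buffer=??????????DS -> prefix_len=0
Fragment 2: offset=2 data="XWoAh" -> buffer=??XWoAh???DS -> prefix_len=0
Fragment 3: offset=7 data="FCK" -> buffer=??XWoAhFCKDS -> prefix_len=0
Fragment 4: offset=0 data="Ia" -> buffer=IaXWoAhFCKDS -> prefix_len=12

Answer: 0 0 0 12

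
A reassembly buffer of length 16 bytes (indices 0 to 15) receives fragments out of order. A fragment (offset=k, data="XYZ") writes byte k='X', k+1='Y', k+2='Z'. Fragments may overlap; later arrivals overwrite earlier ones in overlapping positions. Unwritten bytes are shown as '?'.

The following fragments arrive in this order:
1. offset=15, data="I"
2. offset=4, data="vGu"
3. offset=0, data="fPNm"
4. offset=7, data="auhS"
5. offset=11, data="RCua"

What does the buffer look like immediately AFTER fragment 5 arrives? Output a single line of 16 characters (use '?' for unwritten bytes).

Fragment 1: offset=15 data="I" -> buffer=???????????????I
Fragment 2: offset=4 data="vGu" -> buffer=????vGu????????I
Fragment 3: offset=0 data="fPNm" -> buffer=fPNmvGu????????I
Fragment 4: offset=7 data="auhS" -> buffer=fPNmvGuauhS????I
Fragment 5: offset=11 data="RCua" -> buffer=fPNmvGuauhSRCuaI

Answer: fPNmvGuauhSRCuaI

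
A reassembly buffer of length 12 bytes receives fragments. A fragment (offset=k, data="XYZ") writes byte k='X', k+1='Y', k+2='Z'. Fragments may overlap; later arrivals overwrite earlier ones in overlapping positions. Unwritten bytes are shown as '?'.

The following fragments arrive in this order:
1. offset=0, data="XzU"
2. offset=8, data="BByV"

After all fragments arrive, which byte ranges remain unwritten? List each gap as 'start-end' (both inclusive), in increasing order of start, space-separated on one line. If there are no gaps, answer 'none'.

Fragment 1: offset=0 len=3
Fragment 2: offset=8 len=4
Gaps: 3-7

Answer: 3-7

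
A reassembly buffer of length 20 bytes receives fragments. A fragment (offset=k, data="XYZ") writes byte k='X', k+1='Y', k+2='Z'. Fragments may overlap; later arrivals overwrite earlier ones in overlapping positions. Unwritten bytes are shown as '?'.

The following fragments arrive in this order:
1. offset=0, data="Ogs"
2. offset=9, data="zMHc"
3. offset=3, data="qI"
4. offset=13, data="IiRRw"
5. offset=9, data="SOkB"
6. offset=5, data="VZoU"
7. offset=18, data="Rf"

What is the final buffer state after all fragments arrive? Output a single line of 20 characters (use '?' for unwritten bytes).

Fragment 1: offset=0 data="Ogs" -> buffer=Ogs?????????????????
Fragment 2: offset=9 data="zMHc" -> buffer=Ogs??????zMHc???????
Fragment 3: offset=3 data="qI" -> buffer=OgsqI????zMHc???????
Fragment 4: offset=13 data="IiRRw" -> buffer=OgsqI????zMHcIiRRw??
Fragment 5: offset=9 data="SOkB" -> buffer=OgsqI????SOkBIiRRw??
Fragment 6: offset=5 data="VZoU" -> buffer=OgsqIVZoUSOkBIiRRw??
Fragment 7: offset=18 data="Rf" -> buffer=OgsqIVZoUSOkBIiRRwRf

Answer: OgsqIVZoUSOkBIiRRwRf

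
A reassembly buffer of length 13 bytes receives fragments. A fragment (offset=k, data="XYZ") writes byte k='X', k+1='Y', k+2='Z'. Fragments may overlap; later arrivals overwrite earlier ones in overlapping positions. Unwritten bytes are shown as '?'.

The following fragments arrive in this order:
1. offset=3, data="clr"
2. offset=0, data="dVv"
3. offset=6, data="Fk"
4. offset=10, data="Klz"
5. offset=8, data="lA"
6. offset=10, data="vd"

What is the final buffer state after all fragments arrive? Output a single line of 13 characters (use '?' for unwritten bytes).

Fragment 1: offset=3 data="clr" -> buffer=???clr???????
Fragment 2: offset=0 data="dVv" -> buffer=dVvclr???????
Fragment 3: offset=6 data="Fk" -> buffer=dVvclrFk?????
Fragment 4: offset=10 data="Klz" -> buffer=dVvclrFk??Klz
Fragment 5: offset=8 data="lA" -> buffer=dVvclrFklAKlz
Fragment 6: offset=10 data="vd" -> buffer=dVvclrFklAvdz

Answer: dVvclrFklAvdz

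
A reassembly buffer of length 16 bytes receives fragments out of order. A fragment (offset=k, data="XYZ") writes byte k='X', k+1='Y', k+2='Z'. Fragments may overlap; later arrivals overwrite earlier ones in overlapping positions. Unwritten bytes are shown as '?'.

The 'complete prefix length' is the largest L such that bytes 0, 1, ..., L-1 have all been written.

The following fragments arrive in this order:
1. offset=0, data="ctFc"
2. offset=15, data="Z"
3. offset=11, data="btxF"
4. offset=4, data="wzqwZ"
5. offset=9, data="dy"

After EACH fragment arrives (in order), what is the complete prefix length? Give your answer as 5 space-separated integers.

Fragment 1: offset=0 data="ctFc" -> buffer=ctFc???????????? -> prefix_len=4
Fragment 2: offset=15 data="Z" -> buffer=ctFc???????????Z -> prefix_len=4
Fragment 3: offset=11 data="btxF" -> buffer=ctFc???????btxFZ -> prefix_len=4
Fragment 4: offset=4 data="wzqwZ" -> buffer=ctFcwzqwZ??btxFZ -> prefix_len=9
Fragment 5: offset=9 data="dy" -> buffer=ctFcwzqwZdybtxFZ -> prefix_len=16

Answer: 4 4 4 9 16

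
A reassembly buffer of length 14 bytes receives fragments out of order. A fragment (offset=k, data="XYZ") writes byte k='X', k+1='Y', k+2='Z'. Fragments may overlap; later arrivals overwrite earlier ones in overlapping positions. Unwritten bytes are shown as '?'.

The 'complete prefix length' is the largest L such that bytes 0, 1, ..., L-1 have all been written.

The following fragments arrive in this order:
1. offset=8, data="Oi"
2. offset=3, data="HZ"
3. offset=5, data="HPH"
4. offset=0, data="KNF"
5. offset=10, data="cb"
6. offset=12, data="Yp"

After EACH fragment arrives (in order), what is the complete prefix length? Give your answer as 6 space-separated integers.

Answer: 0 0 0 10 12 14

Derivation:
Fragment 1: offset=8 data="Oi" -> buffer=????????Oi???? -> prefix_len=0
Fragment 2: offset=3 data="HZ" -> buffer=???HZ???Oi???? -> prefix_len=0
Fragment 3: offset=5 data="HPH" -> buffer=???HZHPHOi???? -> prefix_len=0
Fragment 4: offset=0 data="KNF" -> buffer=KNFHZHPHOi???? -> prefix_len=10
Fragment 5: offset=10 data="cb" -> buffer=KNFHZHPHOicb?? -> prefix_len=12
Fragment 6: offset=12 data="Yp" -> buffer=KNFHZHPHOicbYp -> prefix_len=14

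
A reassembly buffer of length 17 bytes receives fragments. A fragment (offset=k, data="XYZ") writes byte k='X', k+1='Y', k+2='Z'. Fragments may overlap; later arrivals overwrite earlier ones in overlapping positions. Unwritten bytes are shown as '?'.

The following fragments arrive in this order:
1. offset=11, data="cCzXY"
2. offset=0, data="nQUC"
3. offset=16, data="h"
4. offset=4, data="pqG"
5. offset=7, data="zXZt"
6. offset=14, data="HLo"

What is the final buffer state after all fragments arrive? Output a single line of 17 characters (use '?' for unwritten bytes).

Fragment 1: offset=11 data="cCzXY" -> buffer=???????????cCzXY?
Fragment 2: offset=0 data="nQUC" -> buffer=nQUC???????cCzXY?
Fragment 3: offset=16 data="h" -> buffer=nQUC???????cCzXYh
Fragment 4: offset=4 data="pqG" -> buffer=nQUCpqG????cCzXYh
Fragment 5: offset=7 data="zXZt" -> buffer=nQUCpqGzXZtcCzXYh
Fragment 6: offset=14 data="HLo" -> buffer=nQUCpqGzXZtcCzHLo

Answer: nQUCpqGzXZtcCzHLo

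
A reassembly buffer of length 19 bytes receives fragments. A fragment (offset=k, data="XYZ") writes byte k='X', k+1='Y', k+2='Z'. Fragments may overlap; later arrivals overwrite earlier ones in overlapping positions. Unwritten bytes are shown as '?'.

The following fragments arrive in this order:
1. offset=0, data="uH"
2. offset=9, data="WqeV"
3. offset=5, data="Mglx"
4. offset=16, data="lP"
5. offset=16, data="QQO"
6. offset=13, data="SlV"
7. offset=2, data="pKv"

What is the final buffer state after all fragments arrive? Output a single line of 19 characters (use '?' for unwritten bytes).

Answer: uHpKvMglxWqeVSlVQQO

Derivation:
Fragment 1: offset=0 data="uH" -> buffer=uH?????????????????
Fragment 2: offset=9 data="WqeV" -> buffer=uH???????WqeV??????
Fragment 3: offset=5 data="Mglx" -> buffer=uH???MglxWqeV??????
Fragment 4: offset=16 data="lP" -> buffer=uH???MglxWqeV???lP?
Fragment 5: offset=16 data="QQO" -> buffer=uH???MglxWqeV???QQO
Fragment 6: offset=13 data="SlV" -> buffer=uH???MglxWqeVSlVQQO
Fragment 7: offset=2 data="pKv" -> buffer=uHpKvMglxWqeVSlVQQO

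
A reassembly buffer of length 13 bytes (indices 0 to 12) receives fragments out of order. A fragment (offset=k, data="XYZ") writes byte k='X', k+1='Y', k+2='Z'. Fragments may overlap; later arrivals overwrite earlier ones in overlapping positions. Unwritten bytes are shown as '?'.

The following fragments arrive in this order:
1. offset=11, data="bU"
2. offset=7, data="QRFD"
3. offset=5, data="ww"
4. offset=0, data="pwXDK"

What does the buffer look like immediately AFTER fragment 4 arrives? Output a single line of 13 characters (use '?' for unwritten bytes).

Fragment 1: offset=11 data="bU" -> buffer=???????????bU
Fragment 2: offset=7 data="QRFD" -> buffer=???????QRFDbU
Fragment 3: offset=5 data="ww" -> buffer=?????wwQRFDbU
Fragment 4: offset=0 data="pwXDK" -> buffer=pwXDKwwQRFDbU

Answer: pwXDKwwQRFDbU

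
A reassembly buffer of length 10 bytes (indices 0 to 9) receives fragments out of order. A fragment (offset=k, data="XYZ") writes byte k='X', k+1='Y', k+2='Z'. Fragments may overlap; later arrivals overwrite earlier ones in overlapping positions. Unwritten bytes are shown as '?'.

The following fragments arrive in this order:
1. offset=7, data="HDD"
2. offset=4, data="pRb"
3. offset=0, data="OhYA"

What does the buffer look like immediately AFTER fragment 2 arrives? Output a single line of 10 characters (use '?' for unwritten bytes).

Fragment 1: offset=7 data="HDD" -> buffer=???????HDD
Fragment 2: offset=4 data="pRb" -> buffer=????pRbHDD

Answer: ????pRbHDD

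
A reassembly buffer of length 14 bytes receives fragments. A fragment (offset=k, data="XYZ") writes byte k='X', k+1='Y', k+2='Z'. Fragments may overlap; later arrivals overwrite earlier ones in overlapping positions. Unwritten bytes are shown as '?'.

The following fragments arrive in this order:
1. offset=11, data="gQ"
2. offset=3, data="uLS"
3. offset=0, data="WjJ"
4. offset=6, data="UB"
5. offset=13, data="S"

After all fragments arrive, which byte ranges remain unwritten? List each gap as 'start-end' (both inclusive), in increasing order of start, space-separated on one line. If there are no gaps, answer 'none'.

Fragment 1: offset=11 len=2
Fragment 2: offset=3 len=3
Fragment 3: offset=0 len=3
Fragment 4: offset=6 len=2
Fragment 5: offset=13 len=1
Gaps: 8-10

Answer: 8-10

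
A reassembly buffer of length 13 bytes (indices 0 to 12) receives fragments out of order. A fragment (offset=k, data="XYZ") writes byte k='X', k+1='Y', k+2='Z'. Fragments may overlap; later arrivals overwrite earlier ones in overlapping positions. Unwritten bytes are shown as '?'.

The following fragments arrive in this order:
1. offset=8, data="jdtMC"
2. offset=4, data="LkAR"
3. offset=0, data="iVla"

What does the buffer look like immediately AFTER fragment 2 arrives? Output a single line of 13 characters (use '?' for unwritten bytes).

Answer: ????LkARjdtMC

Derivation:
Fragment 1: offset=8 data="jdtMC" -> buffer=????????jdtMC
Fragment 2: offset=4 data="LkAR" -> buffer=????LkARjdtMC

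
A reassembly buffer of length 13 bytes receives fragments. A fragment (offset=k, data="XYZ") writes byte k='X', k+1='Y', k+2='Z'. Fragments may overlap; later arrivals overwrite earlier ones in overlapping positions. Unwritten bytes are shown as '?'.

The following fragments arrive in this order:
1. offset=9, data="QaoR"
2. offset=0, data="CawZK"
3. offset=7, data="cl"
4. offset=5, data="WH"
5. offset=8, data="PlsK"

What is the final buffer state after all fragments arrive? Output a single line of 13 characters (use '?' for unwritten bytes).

Fragment 1: offset=9 data="QaoR" -> buffer=?????????QaoR
Fragment 2: offset=0 data="CawZK" -> buffer=CawZK????QaoR
Fragment 3: offset=7 data="cl" -> buffer=CawZK??clQaoR
Fragment 4: offset=5 data="WH" -> buffer=CawZKWHclQaoR
Fragment 5: offset=8 data="PlsK" -> buffer=CawZKWHcPlsKR

Answer: CawZKWHcPlsKR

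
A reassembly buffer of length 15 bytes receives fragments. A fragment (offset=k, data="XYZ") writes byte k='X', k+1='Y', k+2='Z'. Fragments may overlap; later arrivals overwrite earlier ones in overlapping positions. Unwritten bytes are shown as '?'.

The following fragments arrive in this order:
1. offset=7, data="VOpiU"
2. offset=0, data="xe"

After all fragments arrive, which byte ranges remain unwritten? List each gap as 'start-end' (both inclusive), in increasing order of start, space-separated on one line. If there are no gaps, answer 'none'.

Fragment 1: offset=7 len=5
Fragment 2: offset=0 len=2
Gaps: 2-6 12-14

Answer: 2-6 12-14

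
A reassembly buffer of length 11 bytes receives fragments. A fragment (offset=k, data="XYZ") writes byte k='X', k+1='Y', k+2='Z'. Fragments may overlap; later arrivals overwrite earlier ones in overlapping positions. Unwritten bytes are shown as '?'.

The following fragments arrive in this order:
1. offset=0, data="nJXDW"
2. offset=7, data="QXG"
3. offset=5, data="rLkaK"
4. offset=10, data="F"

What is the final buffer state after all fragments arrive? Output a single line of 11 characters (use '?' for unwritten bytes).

Fragment 1: offset=0 data="nJXDW" -> buffer=nJXDW??????
Fragment 2: offset=7 data="QXG" -> buffer=nJXDW??QXG?
Fragment 3: offset=5 data="rLkaK" -> buffer=nJXDWrLkaK?
Fragment 4: offset=10 data="F" -> buffer=nJXDWrLkaKF

Answer: nJXDWrLkaKF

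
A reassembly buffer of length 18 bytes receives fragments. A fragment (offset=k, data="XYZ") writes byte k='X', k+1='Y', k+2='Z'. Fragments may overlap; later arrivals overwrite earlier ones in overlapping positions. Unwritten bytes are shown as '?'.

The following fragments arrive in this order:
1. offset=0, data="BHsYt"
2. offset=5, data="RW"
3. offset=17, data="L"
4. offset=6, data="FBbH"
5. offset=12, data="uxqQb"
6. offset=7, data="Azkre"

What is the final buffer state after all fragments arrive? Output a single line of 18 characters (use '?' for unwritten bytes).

Answer: BHsYtRFAzkreuxqQbL

Derivation:
Fragment 1: offset=0 data="BHsYt" -> buffer=BHsYt?????????????
Fragment 2: offset=5 data="RW" -> buffer=BHsYtRW???????????
Fragment 3: offset=17 data="L" -> buffer=BHsYtRW??????????L
Fragment 4: offset=6 data="FBbH" -> buffer=BHsYtRFBbH???????L
Fragment 5: offset=12 data="uxqQb" -> buffer=BHsYtRFBbH??uxqQbL
Fragment 6: offset=7 data="Azkre" -> buffer=BHsYtRFAzkreuxqQbL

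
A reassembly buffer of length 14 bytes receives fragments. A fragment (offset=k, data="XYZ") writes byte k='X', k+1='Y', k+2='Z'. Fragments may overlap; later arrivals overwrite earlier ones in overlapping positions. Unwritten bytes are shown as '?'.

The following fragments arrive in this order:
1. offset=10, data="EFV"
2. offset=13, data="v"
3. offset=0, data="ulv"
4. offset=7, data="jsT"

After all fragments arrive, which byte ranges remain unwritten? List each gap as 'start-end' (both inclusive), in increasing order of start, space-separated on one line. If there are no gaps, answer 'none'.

Fragment 1: offset=10 len=3
Fragment 2: offset=13 len=1
Fragment 3: offset=0 len=3
Fragment 4: offset=7 len=3
Gaps: 3-6

Answer: 3-6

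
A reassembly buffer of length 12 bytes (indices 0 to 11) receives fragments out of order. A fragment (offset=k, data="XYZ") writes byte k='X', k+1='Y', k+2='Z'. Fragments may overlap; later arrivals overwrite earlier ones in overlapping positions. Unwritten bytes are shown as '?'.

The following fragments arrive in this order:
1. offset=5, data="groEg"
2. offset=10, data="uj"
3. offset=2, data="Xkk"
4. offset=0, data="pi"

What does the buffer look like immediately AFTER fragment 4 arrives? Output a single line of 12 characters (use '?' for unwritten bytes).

Answer: piXkkgroEguj

Derivation:
Fragment 1: offset=5 data="groEg" -> buffer=?????groEg??
Fragment 2: offset=10 data="uj" -> buffer=?????groEguj
Fragment 3: offset=2 data="Xkk" -> buffer=??XkkgroEguj
Fragment 4: offset=0 data="pi" -> buffer=piXkkgroEguj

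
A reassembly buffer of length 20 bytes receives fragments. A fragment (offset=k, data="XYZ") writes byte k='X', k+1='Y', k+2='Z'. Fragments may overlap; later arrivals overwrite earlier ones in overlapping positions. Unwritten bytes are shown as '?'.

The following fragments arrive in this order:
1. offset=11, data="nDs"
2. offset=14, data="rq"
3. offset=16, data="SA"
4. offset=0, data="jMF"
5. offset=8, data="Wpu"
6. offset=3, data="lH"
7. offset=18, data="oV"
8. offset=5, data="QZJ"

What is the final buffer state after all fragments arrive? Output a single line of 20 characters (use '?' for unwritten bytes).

Answer: jMFlHQZJWpunDsrqSAoV

Derivation:
Fragment 1: offset=11 data="nDs" -> buffer=???????????nDs??????
Fragment 2: offset=14 data="rq" -> buffer=???????????nDsrq????
Fragment 3: offset=16 data="SA" -> buffer=???????????nDsrqSA??
Fragment 4: offset=0 data="jMF" -> buffer=jMF????????nDsrqSA??
Fragment 5: offset=8 data="Wpu" -> buffer=jMF?????WpunDsrqSA??
Fragment 6: offset=3 data="lH" -> buffer=jMFlH???WpunDsrqSA??
Fragment 7: offset=18 data="oV" -> buffer=jMFlH???WpunDsrqSAoV
Fragment 8: offset=5 data="QZJ" -> buffer=jMFlHQZJWpunDsrqSAoV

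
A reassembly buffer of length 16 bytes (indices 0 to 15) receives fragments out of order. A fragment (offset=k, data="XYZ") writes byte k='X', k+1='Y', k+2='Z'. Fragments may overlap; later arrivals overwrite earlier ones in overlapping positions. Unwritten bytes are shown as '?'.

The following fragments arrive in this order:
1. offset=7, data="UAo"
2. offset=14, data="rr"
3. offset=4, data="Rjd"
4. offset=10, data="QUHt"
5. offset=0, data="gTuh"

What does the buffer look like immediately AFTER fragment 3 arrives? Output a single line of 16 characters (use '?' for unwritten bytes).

Fragment 1: offset=7 data="UAo" -> buffer=???????UAo??????
Fragment 2: offset=14 data="rr" -> buffer=???????UAo????rr
Fragment 3: offset=4 data="Rjd" -> buffer=????RjdUAo????rr

Answer: ????RjdUAo????rr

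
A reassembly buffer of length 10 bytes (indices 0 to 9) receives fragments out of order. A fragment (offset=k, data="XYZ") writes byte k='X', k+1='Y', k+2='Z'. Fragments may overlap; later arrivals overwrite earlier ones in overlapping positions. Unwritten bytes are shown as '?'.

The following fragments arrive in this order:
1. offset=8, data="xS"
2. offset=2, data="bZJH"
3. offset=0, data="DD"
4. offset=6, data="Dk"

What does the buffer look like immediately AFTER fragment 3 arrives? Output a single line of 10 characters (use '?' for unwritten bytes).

Answer: DDbZJH??xS

Derivation:
Fragment 1: offset=8 data="xS" -> buffer=????????xS
Fragment 2: offset=2 data="bZJH" -> buffer=??bZJH??xS
Fragment 3: offset=0 data="DD" -> buffer=DDbZJH??xS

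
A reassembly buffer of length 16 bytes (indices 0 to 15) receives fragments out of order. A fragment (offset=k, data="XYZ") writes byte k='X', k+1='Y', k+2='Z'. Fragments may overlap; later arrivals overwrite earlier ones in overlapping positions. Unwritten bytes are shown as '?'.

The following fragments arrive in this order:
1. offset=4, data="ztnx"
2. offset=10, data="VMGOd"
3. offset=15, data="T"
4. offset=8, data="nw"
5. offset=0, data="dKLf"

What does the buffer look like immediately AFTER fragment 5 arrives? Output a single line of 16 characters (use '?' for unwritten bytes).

Fragment 1: offset=4 data="ztnx" -> buffer=????ztnx????????
Fragment 2: offset=10 data="VMGOd" -> buffer=????ztnx??VMGOd?
Fragment 3: offset=15 data="T" -> buffer=????ztnx??VMGOdT
Fragment 4: offset=8 data="nw" -> buffer=????ztnxnwVMGOdT
Fragment 5: offset=0 data="dKLf" -> buffer=dKLfztnxnwVMGOdT

Answer: dKLfztnxnwVMGOdT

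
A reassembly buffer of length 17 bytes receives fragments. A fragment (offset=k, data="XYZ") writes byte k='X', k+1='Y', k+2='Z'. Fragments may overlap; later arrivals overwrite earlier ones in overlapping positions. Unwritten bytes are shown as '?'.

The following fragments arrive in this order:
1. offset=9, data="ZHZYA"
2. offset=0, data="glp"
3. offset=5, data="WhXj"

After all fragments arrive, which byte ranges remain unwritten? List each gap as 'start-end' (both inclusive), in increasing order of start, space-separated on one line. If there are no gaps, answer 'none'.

Fragment 1: offset=9 len=5
Fragment 2: offset=0 len=3
Fragment 3: offset=5 len=4
Gaps: 3-4 14-16

Answer: 3-4 14-16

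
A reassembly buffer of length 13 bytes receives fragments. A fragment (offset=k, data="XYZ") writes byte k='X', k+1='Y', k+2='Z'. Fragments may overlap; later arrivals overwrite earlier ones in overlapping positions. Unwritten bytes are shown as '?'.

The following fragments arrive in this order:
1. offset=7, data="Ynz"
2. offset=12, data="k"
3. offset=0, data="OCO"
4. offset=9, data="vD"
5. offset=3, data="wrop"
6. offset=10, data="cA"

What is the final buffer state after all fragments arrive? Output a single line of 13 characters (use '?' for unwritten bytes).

Fragment 1: offset=7 data="Ynz" -> buffer=???????Ynz???
Fragment 2: offset=12 data="k" -> buffer=???????Ynz??k
Fragment 3: offset=0 data="OCO" -> buffer=OCO????Ynz??k
Fragment 4: offset=9 data="vD" -> buffer=OCO????YnvD?k
Fragment 5: offset=3 data="wrop" -> buffer=OCOwropYnvD?k
Fragment 6: offset=10 data="cA" -> buffer=OCOwropYnvcAk

Answer: OCOwropYnvcAk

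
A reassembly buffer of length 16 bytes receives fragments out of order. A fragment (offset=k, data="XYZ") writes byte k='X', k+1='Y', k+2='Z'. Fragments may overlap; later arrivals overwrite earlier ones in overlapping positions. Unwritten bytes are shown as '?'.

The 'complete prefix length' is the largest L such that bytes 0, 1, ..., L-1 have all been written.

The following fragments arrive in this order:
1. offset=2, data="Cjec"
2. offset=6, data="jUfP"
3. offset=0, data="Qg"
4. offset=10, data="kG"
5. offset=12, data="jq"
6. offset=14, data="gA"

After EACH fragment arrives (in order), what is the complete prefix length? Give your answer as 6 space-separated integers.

Answer: 0 0 10 12 14 16

Derivation:
Fragment 1: offset=2 data="Cjec" -> buffer=??Cjec?????????? -> prefix_len=0
Fragment 2: offset=6 data="jUfP" -> buffer=??CjecjUfP?????? -> prefix_len=0
Fragment 3: offset=0 data="Qg" -> buffer=QgCjecjUfP?????? -> prefix_len=10
Fragment 4: offset=10 data="kG" -> buffer=QgCjecjUfPkG???? -> prefix_len=12
Fragment 5: offset=12 data="jq" -> buffer=QgCjecjUfPkGjq?? -> prefix_len=14
Fragment 6: offset=14 data="gA" -> buffer=QgCjecjUfPkGjqgA -> prefix_len=16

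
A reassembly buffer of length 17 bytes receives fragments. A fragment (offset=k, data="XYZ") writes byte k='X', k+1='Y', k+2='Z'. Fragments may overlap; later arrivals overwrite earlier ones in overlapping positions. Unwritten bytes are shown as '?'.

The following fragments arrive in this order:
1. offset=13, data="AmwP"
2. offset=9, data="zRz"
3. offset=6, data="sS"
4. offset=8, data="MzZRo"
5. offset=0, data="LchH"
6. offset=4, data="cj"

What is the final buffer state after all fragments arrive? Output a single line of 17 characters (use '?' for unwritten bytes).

Fragment 1: offset=13 data="AmwP" -> buffer=?????????????AmwP
Fragment 2: offset=9 data="zRz" -> buffer=?????????zRz?AmwP
Fragment 3: offset=6 data="sS" -> buffer=??????sS?zRz?AmwP
Fragment 4: offset=8 data="MzZRo" -> buffer=??????sSMzZRoAmwP
Fragment 5: offset=0 data="LchH" -> buffer=LchH??sSMzZRoAmwP
Fragment 6: offset=4 data="cj" -> buffer=LchHcjsSMzZRoAmwP

Answer: LchHcjsSMzZRoAmwP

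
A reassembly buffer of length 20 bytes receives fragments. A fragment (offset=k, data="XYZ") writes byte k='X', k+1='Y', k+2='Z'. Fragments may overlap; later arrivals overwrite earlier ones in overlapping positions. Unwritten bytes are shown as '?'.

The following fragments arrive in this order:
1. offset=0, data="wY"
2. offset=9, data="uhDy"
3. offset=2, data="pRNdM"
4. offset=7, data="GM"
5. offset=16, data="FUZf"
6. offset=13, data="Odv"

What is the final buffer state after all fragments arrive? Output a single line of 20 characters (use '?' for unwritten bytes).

Answer: wYpRNdMGMuhDyOdvFUZf

Derivation:
Fragment 1: offset=0 data="wY" -> buffer=wY??????????????????
Fragment 2: offset=9 data="uhDy" -> buffer=wY???????uhDy???????
Fragment 3: offset=2 data="pRNdM" -> buffer=wYpRNdM??uhDy???????
Fragment 4: offset=7 data="GM" -> buffer=wYpRNdMGMuhDy???????
Fragment 5: offset=16 data="FUZf" -> buffer=wYpRNdMGMuhDy???FUZf
Fragment 6: offset=13 data="Odv" -> buffer=wYpRNdMGMuhDyOdvFUZf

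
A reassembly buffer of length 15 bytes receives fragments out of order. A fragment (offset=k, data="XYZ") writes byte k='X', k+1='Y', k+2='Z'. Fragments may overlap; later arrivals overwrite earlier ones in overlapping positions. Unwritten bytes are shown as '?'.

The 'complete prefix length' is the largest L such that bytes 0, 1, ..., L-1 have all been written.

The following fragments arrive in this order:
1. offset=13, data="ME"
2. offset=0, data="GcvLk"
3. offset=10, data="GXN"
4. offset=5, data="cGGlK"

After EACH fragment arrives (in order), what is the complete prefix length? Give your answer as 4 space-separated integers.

Answer: 0 5 5 15

Derivation:
Fragment 1: offset=13 data="ME" -> buffer=?????????????ME -> prefix_len=0
Fragment 2: offset=0 data="GcvLk" -> buffer=GcvLk????????ME -> prefix_len=5
Fragment 3: offset=10 data="GXN" -> buffer=GcvLk?????GXNME -> prefix_len=5
Fragment 4: offset=5 data="cGGlK" -> buffer=GcvLkcGGlKGXNME -> prefix_len=15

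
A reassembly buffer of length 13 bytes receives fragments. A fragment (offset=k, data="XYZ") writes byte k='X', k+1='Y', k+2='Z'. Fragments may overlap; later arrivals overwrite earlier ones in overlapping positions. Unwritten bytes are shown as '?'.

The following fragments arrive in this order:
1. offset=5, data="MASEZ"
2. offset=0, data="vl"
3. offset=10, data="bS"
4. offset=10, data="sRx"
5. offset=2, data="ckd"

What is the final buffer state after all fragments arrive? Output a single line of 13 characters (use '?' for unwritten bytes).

Fragment 1: offset=5 data="MASEZ" -> buffer=?????MASEZ???
Fragment 2: offset=0 data="vl" -> buffer=vl???MASEZ???
Fragment 3: offset=10 data="bS" -> buffer=vl???MASEZbS?
Fragment 4: offset=10 data="sRx" -> buffer=vl???MASEZsRx
Fragment 5: offset=2 data="ckd" -> buffer=vlckdMASEZsRx

Answer: vlckdMASEZsRx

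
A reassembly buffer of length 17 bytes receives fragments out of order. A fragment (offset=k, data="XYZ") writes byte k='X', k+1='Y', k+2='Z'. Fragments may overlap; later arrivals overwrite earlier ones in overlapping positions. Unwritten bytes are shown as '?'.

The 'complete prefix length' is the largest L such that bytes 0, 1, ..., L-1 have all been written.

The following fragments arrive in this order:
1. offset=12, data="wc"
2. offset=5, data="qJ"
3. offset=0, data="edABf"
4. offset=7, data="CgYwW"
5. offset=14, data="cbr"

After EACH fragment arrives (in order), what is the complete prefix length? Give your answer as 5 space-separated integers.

Fragment 1: offset=12 data="wc" -> buffer=????????????wc??? -> prefix_len=0
Fragment 2: offset=5 data="qJ" -> buffer=?????qJ?????wc??? -> prefix_len=0
Fragment 3: offset=0 data="edABf" -> buffer=edABfqJ?????wc??? -> prefix_len=7
Fragment 4: offset=7 data="CgYwW" -> buffer=edABfqJCgYwWwc??? -> prefix_len=14
Fragment 5: offset=14 data="cbr" -> buffer=edABfqJCgYwWwccbr -> prefix_len=17

Answer: 0 0 7 14 17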